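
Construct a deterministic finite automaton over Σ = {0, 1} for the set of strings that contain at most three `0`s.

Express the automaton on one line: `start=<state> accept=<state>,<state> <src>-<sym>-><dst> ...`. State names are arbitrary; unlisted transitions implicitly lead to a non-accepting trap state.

Only the number of `0`s matters, and only up to 4. Make a chain S0 → S1 → S2 → S3 → S4 advanced by each `0` (with S4 absorbing); every other symbol self-loops. The accepting set is {S0, S1, S2, S3}.
5 states suffice.
        0   1  
>* S0   S1  S0 
 * S1   S2  S1 
 * S2   S3  S2 
 * S3   S4  S3 
   S4   S4  S4 
(> = start, * = accepting)

start=S0 accept=S0,S1,S2,S3 S0-0->S1 S0-1->S0 S1-0->S2 S1-1->S1 S2-0->S3 S2-1->S2 S3-0->S4 S3-1->S3 S4-0->S4 S4-1->S4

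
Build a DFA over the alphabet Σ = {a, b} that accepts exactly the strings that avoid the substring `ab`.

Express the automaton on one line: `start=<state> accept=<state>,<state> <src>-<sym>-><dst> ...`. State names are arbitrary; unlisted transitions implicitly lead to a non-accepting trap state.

start=q0 accept=q0,q1 q0-a->q1 q0-b->q0 q1-a->q1 q1-b->q2 q2-a->q2 q2-b->q2

This is the complement of 'contains `ab`'. Use the same substring-matching states — q0 through q2 holding how much of `ab` has just been matched — but flip the accepting set: everything except the trap q2 accepts.
        a   b  
>* q0   q1  q0 
 * q1   q1  q2 
   q2   q2  q2 
(> = start, * = accepting)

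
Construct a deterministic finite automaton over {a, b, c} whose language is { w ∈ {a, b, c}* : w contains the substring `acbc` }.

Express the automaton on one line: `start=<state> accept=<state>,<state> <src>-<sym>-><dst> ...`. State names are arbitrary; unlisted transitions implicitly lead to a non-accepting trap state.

Track how much of `acbc` has been matched so far: state s0 is no progress, s4 is the absorbing accept state reached once `acbc` has occurred. Intermediate states record partial matches; on a mismatch, fall back to the longest reusable overlap.
A 5-state machine:
        a   b   c  
>  s0   s1  s0  s0 
   s1   s1  s0  s2 
   s2   s1  s3  s0 
   s3   s1  s0  s4 
 * s4   s4  s4  s4 
(> = start, * = accepting)

start=s0 accept=s4 s0-a->s1 s0-b->s0 s0-c->s0 s1-a->s1 s1-b->s0 s1-c->s2 s2-a->s1 s2-b->s3 s2-c->s0 s3-a->s1 s3-b->s0 s3-c->s4 s4-a->s4 s4-b->s4 s4-c->s4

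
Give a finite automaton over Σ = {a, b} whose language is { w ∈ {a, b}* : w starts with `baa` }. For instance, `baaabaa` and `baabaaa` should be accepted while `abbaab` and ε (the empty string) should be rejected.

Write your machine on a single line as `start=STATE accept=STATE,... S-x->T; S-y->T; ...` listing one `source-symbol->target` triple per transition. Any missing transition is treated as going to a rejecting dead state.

start=q0; accept=q3; q0-a->q4; q0-b->q1; q1-a->q2; q1-b->q4; q2-a->q3; q2-b->q4; q3-a->q3; q3-b->q3; q4-a->q4; q4-b->q4

Walk along `baa` while the input agrees: from q0 take `b` to q1, and so on. Any deviation drops to the rejecting sink q4. Once q3 is reached the prefix is confirmed and every continuation is accepted.
With 5 states:
        a   b  
>  q0   q4  q1 
   q1   q2  q4 
   q2   q3  q4 
 * q3   q3  q3 
   q4   q4  q4 
(> = start, * = accepting)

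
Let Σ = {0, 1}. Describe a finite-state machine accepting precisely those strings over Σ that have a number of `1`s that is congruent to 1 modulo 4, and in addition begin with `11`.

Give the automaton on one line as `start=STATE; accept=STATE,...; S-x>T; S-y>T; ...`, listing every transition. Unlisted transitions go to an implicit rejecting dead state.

start=S0; accept=S6; S0-0>S1; S0-1>S2; S1-0>S1; S1-1>S1; S2-0>S1; S2-1>S3; S3-0>S3; S3-1>S4; S4-0>S4; S4-1>S5; S5-0>S5; S5-1>S6; S6-0>S6; S6-1>S3

Build one automaton per condition and run them in lockstep. One (4 states) tracks the count of `1`s modulo 4; the other (4 states) tracks whether the input so far still matches the prefix `11`. Each combined state is a pair, one component from each; accept when both components accept. After merging equivalent states the machine shrinks.
A 7-state machine:
        0   1  
>  S0   S1  S2 
   S1   S1  S1 
   S2   S1  S3 
   S3   S3  S4 
   S4   S4  S5 
   S5   S5  S6 
 * S6   S6  S3 
(> = start, * = accepting)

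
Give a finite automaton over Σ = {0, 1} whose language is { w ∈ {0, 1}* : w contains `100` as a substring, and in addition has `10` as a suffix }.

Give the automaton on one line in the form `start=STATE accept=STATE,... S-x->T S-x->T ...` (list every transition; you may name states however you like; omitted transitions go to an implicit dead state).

start=S0 accept=S5 S0-0->S0 S0-1->S1 S1-0->S2 S1-1->S1 S2-0->S3 S2-1->S1 S3-0->S3 S3-1->S4 S4-0->S5 S4-1->S4 S5-0->S3 S5-1->S4

Run two small machines in parallel and take their product. The first has 4 states tracking whether and how much of `100` has been seen; the second has 3 states tracking how much of the suffix `10` has currently been matched. A product state is a pair (one from each), accepting exactly when both do.
        0   1  
>  S0   S0  S1 
   S1   S2  S1 
   S2   S3  S1 
   S3   S3  S4 
   S4   S5  S4 
 * S5   S3  S4 
(> = start, * = accepting)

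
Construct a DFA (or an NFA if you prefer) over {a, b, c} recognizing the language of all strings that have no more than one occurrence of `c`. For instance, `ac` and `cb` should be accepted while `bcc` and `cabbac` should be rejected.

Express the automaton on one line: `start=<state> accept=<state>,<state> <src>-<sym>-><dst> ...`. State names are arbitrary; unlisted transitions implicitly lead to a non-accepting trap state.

Count `c`s, saturating at 2: state q0 means no `c` yet, q1 means one `c` seen, q2 means more than one. Each `c` increments (capped at q2); other symbols loop. Accept from {q0, q1}.
        a   b   c  
>* q0   q0  q0  q1 
 * q1   q1  q1  q2 
   q2   q2  q2  q2 
(> = start, * = accepting)

start=q0 accept=q0,q1 q0-a->q0 q0-b->q0 q0-c->q1 q1-a->q1 q1-b->q1 q1-c->q2 q2-a->q2 q2-b->q2 q2-c->q2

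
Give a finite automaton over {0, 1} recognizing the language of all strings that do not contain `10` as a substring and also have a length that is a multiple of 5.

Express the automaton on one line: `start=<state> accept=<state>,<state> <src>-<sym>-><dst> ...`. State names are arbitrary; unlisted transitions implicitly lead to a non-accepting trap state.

start=A accept=A,K A-0->B A-1->C B-0->D B-1->E C-0->F C-1->E D-0->G D-1->H E-0->F E-1->H F-0->F F-1->F G-0->I G-1->J H-0->F H-1->J I-0->A I-1->K J-0->F J-1->K K-0->F K-1->C

Build one automaton per condition and run them in lockstep. The first has 3 states tracking partial matches of the forbidden pattern `10`; the second has 5 states tracking the input length modulo 5. A product state is a pair (one from each), accepting exactly when both do. Minimizing collapses redundant product states.
       0  1 
>* A   B  C 
   B   D  E 
   C   F  E 
   D   G  H 
   E   F  H 
   F   F  F 
   G   I  J 
   H   F  J 
   I   A  K 
   J   F  K 
 * K   F  C 
(> = start, * = accepting)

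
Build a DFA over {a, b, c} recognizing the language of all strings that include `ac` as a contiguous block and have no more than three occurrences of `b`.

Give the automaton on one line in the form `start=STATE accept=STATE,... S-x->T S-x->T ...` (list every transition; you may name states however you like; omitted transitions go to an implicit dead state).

Run two small machines in parallel and take their product. The first has 3 states tracking whether and how much of `ac` has been seen; the second has 5 states tracking the count of `b`s, saturating at 4. A product state is a pair (one from each), accepting exactly when both do. Equivalent product states are then merged.
13 states suffice.
          a    b    c  
>  q0     q1   q2   q0 
   q1     q1   q2   q3 
   q2     q4   q5   q2 
 * q3     q3   q6   q3 
   q4     q4   q5   q6 
   q5     q7   q8   q5 
 * q6     q6   q9   q6 
   q7     q7   q8   q9 
   q8    q10  q11   q8 
 * q9     q9  q12   q9 
   q10   q10  q11  q12 
   q11   q11  q11  q11 
 * q12   q12  q11  q12 
(> = start, * = accepting)

start=q0 accept=q3,q6,q9,q12 q0-a->q1 q0-b->q2 q0-c->q0 q1-a->q1 q1-b->q2 q1-c->q3 q2-a->q4 q2-b->q5 q2-c->q2 q3-a->q3 q3-b->q6 q3-c->q3 q4-a->q4 q4-b->q5 q4-c->q6 q5-a->q7 q5-b->q8 q5-c->q5 q6-a->q6 q6-b->q9 q6-c->q6 q7-a->q7 q7-b->q8 q7-c->q9 q8-a->q10 q8-b->q11 q8-c->q8 q9-a->q9 q9-b->q12 q9-c->q9 q10-a->q10 q10-b->q11 q10-c->q12 q11-a->q11 q11-b->q11 q11-c->q11 q12-a->q12 q12-b->q11 q12-c->q12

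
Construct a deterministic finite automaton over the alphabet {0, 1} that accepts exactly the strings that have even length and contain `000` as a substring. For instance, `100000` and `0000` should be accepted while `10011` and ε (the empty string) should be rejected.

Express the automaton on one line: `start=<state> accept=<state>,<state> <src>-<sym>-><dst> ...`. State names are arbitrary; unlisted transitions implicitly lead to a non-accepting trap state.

Build one automaton per condition and run them in lockstep. One (2 states) tracks the input length modulo 2; the other (4 states) tracks whether and how much of `000` has been seen. Each combined state is a pair, one component from each; accept when both components accept.
8 states suffice.
        0   1  
>  q0   q1  q2 
   q1   q3  q0 
   q2   q4  q0 
   q3   q5  q2 
   q4   q6  q2 
   q5   q7  q7 
   q6   q7  q0 
 * q7   q5  q5 
(> = start, * = accepting)

start=q0 accept=q7 q0-0->q1 q0-1->q2 q1-0->q3 q1-1->q0 q2-0->q4 q2-1->q0 q3-0->q5 q3-1->q2 q4-0->q6 q4-1->q2 q5-0->q7 q5-1->q7 q6-0->q7 q6-1->q0 q7-0->q5 q7-1->q5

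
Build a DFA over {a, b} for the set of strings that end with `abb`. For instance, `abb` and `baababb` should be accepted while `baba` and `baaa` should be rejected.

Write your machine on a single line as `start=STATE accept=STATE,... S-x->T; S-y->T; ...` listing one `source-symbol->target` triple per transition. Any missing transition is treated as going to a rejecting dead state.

start=q0; accept=q3; q0-a->q1; q0-b->q0; q1-a->q1; q1-b->q2; q2-a->q1; q2-b->q3; q3-a->q1; q3-b->q0

Remember how much of `abb` the current input suffix matches. State q0 means no match yet; q1 means the last symbol is `a`; q2 means the last 2 symbols are `ab`; q3 means the last 3 symbols are `abb`. Only q3 accepts. On a mismatch, fall back to the longest proper suffix that is still a prefix of `abb`.
With 4 states:
        a   b  
>  q0   q1  q0 
   q1   q1  q2 
   q2   q1  q3 
 * q3   q1  q0 
(> = start, * = accepting)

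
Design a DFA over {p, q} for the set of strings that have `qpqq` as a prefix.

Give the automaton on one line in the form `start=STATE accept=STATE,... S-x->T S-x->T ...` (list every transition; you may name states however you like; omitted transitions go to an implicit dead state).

start=S0 accept=S4 S0-p->S5 S0-q->S1 S1-p->S2 S1-q->S5 S2-p->S5 S2-q->S3 S3-p->S5 S3-q->S4 S4-p->S4 S4-q->S4 S5-p->S5 S5-q->S5

Check the first 4 symbols one by one: S0 through S3 record how many have matched `qpqq` so far; any wrong symbol goes to the dead state S5. After all 4 match we enter the accepting sink S4.
With 6 states:
        p   q  
>  S0   S5  S1 
   S1   S2  S5 
   S2   S5  S3 
   S3   S5  S4 
 * S4   S4  S4 
   S5   S5  S5 
(> = start, * = accepting)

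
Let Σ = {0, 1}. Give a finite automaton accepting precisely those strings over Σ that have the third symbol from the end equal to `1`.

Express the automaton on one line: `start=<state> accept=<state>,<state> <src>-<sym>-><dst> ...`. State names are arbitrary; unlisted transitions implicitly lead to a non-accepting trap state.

Because acceptance depends on a position counted from the end, the machine has to buffer the most recent 3 symbols. Make each state the string of the last up-to-3 symbols read; on input `x` shift the window left and append `x`. Accept when the buffered window has length 3 and begins with `1`.
15 states suffice.
          0    1  
>  q0     q1   q2 
   q1     q3   q4 
   q2     q5   q6 
   q3     q7   q8 
   q4     q9  q10 
   q5    q11  q12 
   q6    q13  q14 
   q7     q7   q8 
   q8     q9  q10 
   q9    q11  q12 
   q10   q13  q14 
 * q11    q7   q8 
 * q12    q9  q10 
 * q13   q11  q12 
 * q14   q13  q14 
(> = start, * = accepting)

start=q0 accept=q11,q12,q13,q14 q0-0->q1 q0-1->q2 q1-0->q3 q1-1->q4 q2-0->q5 q2-1->q6 q3-0->q7 q3-1->q8 q4-0->q9 q4-1->q10 q5-0->q11 q5-1->q12 q6-0->q13 q6-1->q14 q7-0->q7 q7-1->q8 q8-0->q9 q8-1->q10 q9-0->q11 q9-1->q12 q10-0->q13 q10-1->q14 q11-0->q7 q11-1->q8 q12-0->q9 q12-1->q10 q13-0->q11 q13-1->q12 q14-0->q13 q14-1->q14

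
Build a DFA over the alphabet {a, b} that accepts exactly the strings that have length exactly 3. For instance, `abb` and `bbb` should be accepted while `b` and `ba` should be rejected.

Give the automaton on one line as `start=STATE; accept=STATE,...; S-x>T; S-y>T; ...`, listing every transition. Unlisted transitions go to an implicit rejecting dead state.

start=q0; accept=q3; q0-a>q1; q0-b>q1; q1-a>q2; q1-b>q2; q2-a>q3; q2-b>q3; q3-a>q4; q3-b>q4; q4-a>q4; q4-b>q4

Count input length up to 4: every symbol moves from q0 toward q4, which means 'more than 3' and absorbs. Accept from {q3}.
5 states suffice.
        a   b  
>  q0   q1  q1 
   q1   q2  q2 
   q2   q3  q3 
 * q3   q4  q4 
   q4   q4  q4 
(> = start, * = accepting)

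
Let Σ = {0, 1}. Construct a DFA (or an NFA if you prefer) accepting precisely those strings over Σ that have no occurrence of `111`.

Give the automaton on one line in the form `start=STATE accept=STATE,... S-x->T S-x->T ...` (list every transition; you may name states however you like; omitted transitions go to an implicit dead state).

start=s0 accept=s0,s1,s2 s0-0->s0 s0-1->s1 s1-0->s0 s1-1->s2 s2-0->s0 s2-1->s3 s3-0->s3 s3-1->s3

Track partial matches of the forbidden pattern `111`. State s3 is a dead state reached once `111` has occurred; every other state accepts. s0 means no part of `111` is currently matched.
        0   1  
>* s0   s0  s1 
 * s1   s0  s2 
 * s2   s0  s3 
   s3   s3  s3 
(> = start, * = accepting)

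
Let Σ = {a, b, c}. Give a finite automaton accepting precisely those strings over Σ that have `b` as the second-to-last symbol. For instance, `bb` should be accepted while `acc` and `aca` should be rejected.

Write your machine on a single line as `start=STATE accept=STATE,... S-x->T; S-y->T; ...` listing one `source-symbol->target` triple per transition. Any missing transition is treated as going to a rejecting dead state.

start=S0; accept=S7,S8,S9; S0-a->S1; S0-b->S2; S0-c->S3; S1-a->S4; S1-b->S5; S1-c->S6; S2-a->S7; S2-b->S8; S2-c->S9; S3-a->S10; S3-b->S11; S3-c->S12; S4-a->S4; S4-b->S5; S4-c->S6; S5-a->S7; S5-b->S8; S5-c->S9; S6-a->S10; S6-b->S11; S6-c->S12; S7-a->S4; S7-b->S5; S7-c->S6; S8-a->S7; S8-b->S8; S8-c->S9; S9-a->S10; S9-b->S11; S9-c->S12; S10-a->S4; S10-b->S5; S10-c->S6; S11-a->S7; S11-b->S8; S11-c->S9; S12-a->S10; S12-b->S11; S12-c->S12

Because acceptance depends on a position counted from the end, the machine has to buffer the most recent 2 symbols. Make each state the string of the last up-to-2 symbols read; on input `x` shift the window left and append `x`. Accept when the buffered window has length 2 and begins with `b`.
With 13 states:
          a    b    c  
>  S0     S1   S2   S3 
   S1     S4   S5   S6 
   S2     S7   S8   S9 
   S3    S10  S11  S12 
   S4     S4   S5   S6 
   S5     S7   S8   S9 
   S6    S10  S11  S12 
 * S7     S4   S5   S6 
 * S8     S7   S8   S9 
 * S9    S10  S11  S12 
   S10    S4   S5   S6 
   S11    S7   S8   S9 
   S12   S10  S11  S12 
(> = start, * = accepting)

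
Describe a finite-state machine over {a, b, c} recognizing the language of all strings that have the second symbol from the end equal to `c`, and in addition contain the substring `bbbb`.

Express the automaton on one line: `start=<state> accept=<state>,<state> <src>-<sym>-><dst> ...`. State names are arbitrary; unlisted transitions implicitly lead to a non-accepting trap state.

start=q0 accept=q6,q7 q0-a->q0 q0-b->q1 q0-c->q0 q1-a->q0 q1-b->q2 q1-c->q0 q2-a->q0 q2-b->q3 q2-c->q0 q3-a->q0 q3-b->q4 q3-c->q0 q4-a->q4 q4-b->q4 q4-c->q5 q5-a->q6 q5-b->q6 q5-c->q7 q6-a->q4 q6-b->q4 q6-c->q5 q7-a->q6 q7-b->q6 q7-c->q7

Handle the two conditions separately and then intersect. One (13 states) tracks the last 2 symbols read; the other (5 states) tracks whether and how much of `bbbb` has been seen. Each combined state is a pair, one component from each; accept when both components accept. Equivalent product states are then merged.
        a   b   c  
>  q0   q0  q1  q0 
   q1   q0  q2  q0 
   q2   q0  q3  q0 
   q3   q0  q4  q0 
   q4   q4  q4  q5 
   q5   q6  q6  q7 
 * q6   q4  q4  q5 
 * q7   q6  q6  q7 
(> = start, * = accepting)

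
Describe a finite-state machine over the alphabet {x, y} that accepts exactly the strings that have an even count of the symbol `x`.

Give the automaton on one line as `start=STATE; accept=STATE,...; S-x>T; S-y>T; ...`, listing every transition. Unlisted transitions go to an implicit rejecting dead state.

start=S0; accept=S0; S0-x>S1; S0-y>S0; S1-x>S0; S1-y>S1

The only thing that matters is how many `x`s have appeared, reduced mod 2. Use one state per residue: S0 for 0, …, S1 for 1. Reading `x` moves to the next residue; anything else stays put. S0 is accepting.
With 2 states:
        x   y  
>* S0   S1  S0 
   S1   S0  S1 
(> = start, * = accepting)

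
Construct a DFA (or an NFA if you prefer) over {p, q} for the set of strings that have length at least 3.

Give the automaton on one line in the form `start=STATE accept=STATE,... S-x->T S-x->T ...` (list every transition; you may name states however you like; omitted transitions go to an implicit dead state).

Count input length up to 4: every symbol moves from S0 toward S4, which means 'more than 3' and absorbs. Accept from {S3, S4}.
A 5-state machine:
        p   q  
>  S0   S1  S1 
   S1   S2  S2 
   S2   S3  S3 
 * S3   S4  S4 
 * S4   S4  S4 
(> = start, * = accepting)

start=S0 accept=S3,S4 S0-p->S1 S0-q->S1 S1-p->S2 S1-q->S2 S2-p->S3 S2-q->S3 S3-p->S4 S3-q->S4 S4-p->S4 S4-q->S4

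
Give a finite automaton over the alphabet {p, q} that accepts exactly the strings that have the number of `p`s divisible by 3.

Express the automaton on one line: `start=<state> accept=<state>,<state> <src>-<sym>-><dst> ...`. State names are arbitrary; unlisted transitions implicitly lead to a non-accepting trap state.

The only thing that matters is how many `p`s have appeared, reduced mod 3. Use one state per residue: s0 for 0, …, s2 for 2. Reading `p` moves to the next residue; anything else stays put. s0 is accepting.
3 states suffice.
        p   q  
>* s0   s1  s0 
   s1   s2  s1 
   s2   s0  s2 
(> = start, * = accepting)

start=s0 accept=s0 s0-p->s1 s0-q->s0 s1-p->s2 s1-q->s1 s2-p->s0 s2-q->s2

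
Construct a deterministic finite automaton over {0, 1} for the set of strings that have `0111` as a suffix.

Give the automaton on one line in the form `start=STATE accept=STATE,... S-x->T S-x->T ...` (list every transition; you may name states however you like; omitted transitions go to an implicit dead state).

start=A accept=E A-0->B A-1->A B-0->B B-1->C C-0->B C-1->D D-0->B D-1->E E-0->B E-1->A

Remember how much of `0111` the current input suffix matches. State A means no match yet; B means the last symbol is `0`; C means the last 2 symbols are `01`; D means the last 3 symbols are `011`; E means the last 4 symbols are `0111`. Only E accepts. On a mismatch, fall back to the longest proper suffix that is still a prefix of `0111`.
With 5 states:
       0  1 
>  A   B  A 
   B   B  C 
   C   B  D 
   D   B  E 
 * E   B  A 
(> = start, * = accepting)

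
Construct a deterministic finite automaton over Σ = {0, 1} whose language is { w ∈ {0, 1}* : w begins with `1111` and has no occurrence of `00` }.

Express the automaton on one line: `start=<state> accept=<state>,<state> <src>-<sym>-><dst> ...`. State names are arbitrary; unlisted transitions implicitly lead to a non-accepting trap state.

Build one automaton per condition and run them in lockstep. One (6 states) tracks whether the input so far still matches the prefix `1111`; the other (3 states) tracks partial matches of the forbidden pattern `00`. Each combined state is a pair, one component from each; accept when both components accept.
With 10 states:
        0   1  
>  q0   q1  q2 
   q1   q3  q4 
   q2   q1  q5 
   q3   q3  q3 
   q4   q1  q4 
   q5   q1  q6 
   q6   q1  q7 
 * q7   q8  q7 
 * q8   q9  q7 
   q9   q9  q9 
(> = start, * = accepting)

start=q0 accept=q7,q8 q0-0->q1 q0-1->q2 q1-0->q3 q1-1->q4 q2-0->q1 q2-1->q5 q3-0->q3 q3-1->q3 q4-0->q1 q4-1->q4 q5-0->q1 q5-1->q6 q6-0->q1 q6-1->q7 q7-0->q8 q7-1->q7 q8-0->q9 q8-1->q7 q9-0->q9 q9-1->q9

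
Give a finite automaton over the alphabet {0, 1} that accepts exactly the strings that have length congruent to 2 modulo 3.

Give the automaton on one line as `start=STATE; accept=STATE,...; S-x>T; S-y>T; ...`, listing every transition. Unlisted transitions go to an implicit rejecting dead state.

start=q0; accept=q2; q0-0>q1; q0-1>q1; q1-0>q2; q1-1>q2; q2-0>q0; q2-1>q0

Only the length mod 3 matters, so use a 3-cycle: from any state, every input symbol moves to the next state, wrapping q2 back to q0. Mark q2 accepting.
A 3-state machine:
        0   1  
>  q0   q1  q1 
   q1   q2  q2 
 * q2   q0  q0 
(> = start, * = accepting)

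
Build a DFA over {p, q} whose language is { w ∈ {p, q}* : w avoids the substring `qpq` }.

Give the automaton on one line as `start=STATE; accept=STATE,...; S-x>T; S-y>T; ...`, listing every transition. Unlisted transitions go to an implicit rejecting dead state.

start=A; accept=A,B,C; A-p>A; A-q>B; B-p>C; B-q>B; C-p>A; C-q>D; D-p>D; D-q>D

This is the complement of 'contains `qpq`'. Use the same substring-matching states — A through D holding how much of `qpq` has just been matched — but flip the accepting set: everything except the trap D accepts.
A 4-state machine:
       p  q 
>* A   A  B 
 * B   C  B 
 * C   A  D 
   D   D  D 
(> = start, * = accepting)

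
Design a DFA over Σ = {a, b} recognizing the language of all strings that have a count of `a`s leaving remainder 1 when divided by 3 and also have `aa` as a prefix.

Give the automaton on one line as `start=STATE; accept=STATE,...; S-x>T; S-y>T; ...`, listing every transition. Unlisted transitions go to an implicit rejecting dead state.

start=S0; accept=S7; S0-a>S1; S0-b>S2; S1-a>S3; S1-b>S4; S2-a>S4; S2-b>S2; S3-a>S5; S3-b>S3; S4-a>S6; S4-b>S4; S5-a>S7; S5-b>S5; S6-a>S2; S6-b>S6; S7-a>S3; S7-b>S7

Build one automaton per condition and run them in lockstep. The first has 3 states tracking the count of `a`s modulo 3; the second has 4 states tracking whether the input so far still matches the prefix `aa`. A product state is a pair (one from each), accepting exactly when both do.
        a   b  
>  S0   S1  S2 
   S1   S3  S4 
   S2   S4  S2 
   S3   S5  S3 
   S4   S6  S4 
   S5   S7  S5 
   S6   S2  S6 
 * S7   S3  S7 
(> = start, * = accepting)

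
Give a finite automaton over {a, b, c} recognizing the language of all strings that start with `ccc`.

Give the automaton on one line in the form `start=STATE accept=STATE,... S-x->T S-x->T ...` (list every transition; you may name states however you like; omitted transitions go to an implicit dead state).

start=s0 accept=s3 s0-a->s4 s0-b->s4 s0-c->s1 s1-a->s4 s1-b->s4 s1-c->s2 s2-a->s4 s2-b->s4 s2-c->s3 s3-a->s3 s3-b->s3 s3-c->s3 s4-a->s4 s4-b->s4 s4-c->s4

Walk along `ccc` while the input agrees: from s0 take `c` to s1, and so on. Any deviation drops to the rejecting sink s4. Once s3 is reached the prefix is confirmed and every continuation is accepted.
With 5 states:
        a   b   c  
>  s0   s4  s4  s1 
   s1   s4  s4  s2 
   s2   s4  s4  s3 
 * s3   s3  s3  s3 
   s4   s4  s4  s4 
(> = start, * = accepting)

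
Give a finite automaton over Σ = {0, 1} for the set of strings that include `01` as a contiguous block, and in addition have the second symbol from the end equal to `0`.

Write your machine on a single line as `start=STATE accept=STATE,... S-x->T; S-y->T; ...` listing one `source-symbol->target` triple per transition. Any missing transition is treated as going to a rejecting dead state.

Build one automaton per condition and run them in lockstep. The first has 3 states tracking whether and how much of `01` has been seen; the second has 7 states tracking the last 2 symbols read. A product state is a pair (one from each), accepting exactly when both do. Equivalent product states are then merged.
A 6-state machine:
        0   1  
>  q0   q1  q0 
   q1   q1  q2 
 * q2   q3  q4 
   q3   q5  q2 
   q4   q3  q4 
 * q5   q5  q2 
(> = start, * = accepting)

start=q0; accept=q2,q5; q0-0->q1; q0-1->q0; q1-0->q1; q1-1->q2; q2-0->q3; q2-1->q4; q3-0->q5; q3-1->q2; q4-0->q3; q4-1->q4; q5-0->q5; q5-1->q2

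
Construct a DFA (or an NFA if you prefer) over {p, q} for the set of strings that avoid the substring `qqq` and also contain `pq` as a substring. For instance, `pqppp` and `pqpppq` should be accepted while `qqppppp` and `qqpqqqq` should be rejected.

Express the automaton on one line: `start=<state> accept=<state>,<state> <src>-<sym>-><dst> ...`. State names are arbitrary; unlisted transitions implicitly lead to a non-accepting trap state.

Handle the two conditions separately and then intersect. The first has 4 states tracking partial matches of the forbidden pattern `qqq`; the second has 3 states tracking whether and how much of `pq` has been seen. A product state is a pair (one from each), accepting exactly when both do. After merging equivalent states the machine shrinks.
An 8-state machine:
        p   q  
>  s0   s1  s2 
   s1   s1  s3 
   s2   s1  s4 
 * s3   s5  s6 
   s4   s1  s7 
 * s5   s5  s3 
 * s6   s5  s7 
   s7   s7  s7 
(> = start, * = accepting)

start=s0 accept=s3,s5,s6 s0-p->s1 s0-q->s2 s1-p->s1 s1-q->s3 s2-p->s1 s2-q->s4 s3-p->s5 s3-q->s6 s4-p->s1 s4-q->s7 s5-p->s5 s5-q->s3 s6-p->s5 s6-q->s7 s7-p->s7 s7-q->s7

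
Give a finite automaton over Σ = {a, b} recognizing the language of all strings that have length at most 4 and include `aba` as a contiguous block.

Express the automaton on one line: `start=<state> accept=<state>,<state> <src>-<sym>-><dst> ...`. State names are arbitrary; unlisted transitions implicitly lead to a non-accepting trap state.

Run two small machines in parallel and take their product. One (6 states) tracks the input length, saturating at 5; the other (4 states) tracks whether and how much of `aba` has been seen. Each combined state is a pair, one component from each; accept when both components accept. After merging equivalent states the machine shrinks.
With 9 states:
        a   b  
>  S0   S1  S2 
   S1   S3  S4 
   S2   S3  S5 
   S3   S5  S6 
   S4   S7  S5 
   S5   S5  S5 
   S6   S8  S5 
 * S7   S8  S8 
 * S8   S5  S5 
(> = start, * = accepting)

start=S0 accept=S7,S8 S0-a->S1 S0-b->S2 S1-a->S3 S1-b->S4 S2-a->S3 S2-b->S5 S3-a->S5 S3-b->S6 S4-a->S7 S4-b->S5 S5-a->S5 S5-b->S5 S6-a->S8 S6-b->S5 S7-a->S8 S7-b->S8 S8-a->S5 S8-b->S5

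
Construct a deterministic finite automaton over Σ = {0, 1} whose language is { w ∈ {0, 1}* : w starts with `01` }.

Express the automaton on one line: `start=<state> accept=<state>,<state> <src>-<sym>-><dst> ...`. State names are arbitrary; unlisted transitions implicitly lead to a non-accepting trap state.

Walk along `01` while the input agrees: from q0 take `0` to q1, and so on. Any deviation drops to the rejecting sink q3. Once q2 is reached the prefix is confirmed and every continuation is accepted.
With 4 states:
        0   1  
>  q0   q1  q3 
   q1   q3  q2 
 * q2   q2  q2 
   q3   q3  q3 
(> = start, * = accepting)

start=q0 accept=q2 q0-0->q1 q0-1->q3 q1-0->q3 q1-1->q2 q2-0->q2 q2-1->q2 q3-0->q3 q3-1->q3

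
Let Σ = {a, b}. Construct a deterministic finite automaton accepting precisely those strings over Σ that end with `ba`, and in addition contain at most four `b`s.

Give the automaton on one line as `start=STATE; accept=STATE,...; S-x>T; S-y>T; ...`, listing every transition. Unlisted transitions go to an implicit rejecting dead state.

start=q0; accept=q2,q5,q8,q11; q0-a>q0; q0-b>q1; q1-a>q2; q1-b>q3; q2-a>q4; q2-b>q3; q3-a>q5; q3-b>q6; q4-a>q4; q4-b>q3; q5-a>q7; q5-b>q6; q6-a>q8; q6-b>q9; q7-a>q7; q7-b>q6; q8-a>q10; q8-b>q9; q9-a>q11; q9-b>q12; q10-a>q10; q10-b>q9; q11-a>q12; q11-b>q12; q12-a>q12; q12-b>q12

Build one automaton per condition and run them in lockstep. The first has 3 states tracking how much of the suffix `ba` has currently been matched; the second has 6 states tracking the count of `b`s, saturating at 5. A product state is a pair (one from each), accepting exactly when both do. After merging equivalent states the machine shrinks.
          a    b  
>  q0     q0   q1 
   q1     q2   q3 
 * q2     q4   q3 
   q3     q5   q6 
   q4     q4   q3 
 * q5     q7   q6 
   q6     q8   q9 
   q7     q7   q6 
 * q8    q10   q9 
   q9    q11  q12 
   q10   q10   q9 
 * q11   q12  q12 
   q12   q12  q12 
(> = start, * = accepting)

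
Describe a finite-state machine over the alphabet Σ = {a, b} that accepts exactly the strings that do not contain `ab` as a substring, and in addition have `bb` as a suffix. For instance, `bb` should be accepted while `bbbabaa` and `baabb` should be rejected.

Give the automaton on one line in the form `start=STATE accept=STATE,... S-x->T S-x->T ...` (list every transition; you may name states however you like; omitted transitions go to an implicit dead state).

Handle the two conditions separately and then intersect. One (3 states) tracks partial matches of the forbidden pattern `ab`; the other (3 states) tracks how much of the suffix `bb` has currently been matched. Each combined state is a pair, one component from each; accept when both components accept. Minimizing collapses redundant product states.
        a   b  
>  S0   S1  S2 
   S1   S1  S1 
   S2   S1  S3 
 * S3   S1  S3 
(> = start, * = accepting)

start=S0 accept=S3 S0-a->S1 S0-b->S2 S1-a->S1 S1-b->S1 S2-a->S1 S2-b->S3 S3-a->S1 S3-b->S3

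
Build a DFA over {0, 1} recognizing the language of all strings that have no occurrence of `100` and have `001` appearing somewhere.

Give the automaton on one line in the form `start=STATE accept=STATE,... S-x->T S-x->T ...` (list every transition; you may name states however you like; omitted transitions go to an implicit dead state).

Build one automaton per condition and run them in lockstep. One (4 states) tracks partial matches of the forbidden pattern `100`; the other (4 states) tracks whether and how much of `001` has been seen. Each combined state is a pair, one component from each; accept when both components accept.
With 9 states:
       0  1 
>  A   B  C 
   B   D  C 
   C   E  C 
   D   D  F 
   E   G  C 
 * F   H  F 
   G   G  I 
 * H   I  F 
   I   I  I 
(> = start, * = accepting)

start=A accept=F,H A-0->B A-1->C B-0->D B-1->C C-0->E C-1->C D-0->D D-1->F E-0->G E-1->C F-0->H F-1->F G-0->G G-1->I H-0->I H-1->F I-0->I I-1->I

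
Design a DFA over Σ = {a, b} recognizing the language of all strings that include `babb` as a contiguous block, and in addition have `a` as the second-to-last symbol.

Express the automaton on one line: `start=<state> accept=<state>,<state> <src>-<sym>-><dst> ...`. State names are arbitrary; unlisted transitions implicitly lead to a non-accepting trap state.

Handle the two conditions separately and then intersect. The first has 5 states tracking whether and how much of `babb` has been seen; the second has 7 states tracking the last 2 symbols read. A product state is a pair (one from each), accepting exactly when both do. Equivalent product states are then merged.
An 8-state machine:
        a   b  
>  s0   s0  s1 
   s1   s2  s1 
   s2   s0  s3 
   s3   s2  s4 
   s4   s5  s4 
   s5   s6  s7 
 * s6   s6  s7 
 * s7   s5  s4 
(> = start, * = accepting)

start=s0 accept=s6,s7 s0-a->s0 s0-b->s1 s1-a->s2 s1-b->s1 s2-a->s0 s2-b->s3 s3-a->s2 s3-b->s4 s4-a->s5 s4-b->s4 s5-a->s6 s5-b->s7 s6-a->s6 s6-b->s7 s7-a->s5 s7-b->s4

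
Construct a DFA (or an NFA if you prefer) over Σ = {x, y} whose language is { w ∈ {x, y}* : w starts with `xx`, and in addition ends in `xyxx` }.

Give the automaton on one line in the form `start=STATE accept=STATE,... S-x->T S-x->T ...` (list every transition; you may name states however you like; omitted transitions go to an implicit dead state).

start=q0 accept=q7 q0-x->q1 q0-y->q2 q1-x->q3 q1-y->q2 q2-x->q2 q2-y->q2 q3-x->q3 q3-y->q4 q4-x->q5 q4-y->q6 q5-x->q7 q5-y->q4 q6-x->q3 q6-y->q6 q7-x->q3 q7-y->q4

Run two small machines in parallel and take their product. One (4 states) tracks whether the input so far still matches the prefix `xx`; the other (5 states) tracks how much of the suffix `xyxx` has currently been matched. Each combined state is a pair, one component from each; accept when both components accept. Minimizing collapses redundant product states.
        x   y  
>  q0   q1  q2 
   q1   q3  q2 
   q2   q2  q2 
   q3   q3  q4 
   q4   q5  q6 
   q5   q7  q4 
   q6   q3  q6 
 * q7   q3  q4 
(> = start, * = accepting)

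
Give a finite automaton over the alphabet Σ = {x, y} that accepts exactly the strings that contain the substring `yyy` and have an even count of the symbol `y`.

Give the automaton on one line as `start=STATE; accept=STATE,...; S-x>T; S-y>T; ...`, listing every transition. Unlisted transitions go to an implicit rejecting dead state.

start=q0; accept=q7; q0-x>q0; q0-y>q1; q1-x>q2; q1-y>q3; q2-x>q2; q2-y>q4; q3-x>q0; q3-y>q5; q4-x>q0; q4-y>q6; q5-x>q5; q5-y>q7; q6-x>q2; q6-y>q7; q7-x>q7; q7-y>q5

Run two small machines in parallel and take their product. The first has 4 states tracking whether and how much of `yyy` has been seen; the second has 2 states tracking the count of `y`s modulo 2. A product state is a pair (one from each), accepting exactly when both do.
        x   y  
>  q0   q0  q1 
   q1   q2  q3 
   q2   q2  q4 
   q3   q0  q5 
   q4   q0  q6 
   q5   q5  q7 
   q6   q2  q7 
 * q7   q7  q5 
(> = start, * = accepting)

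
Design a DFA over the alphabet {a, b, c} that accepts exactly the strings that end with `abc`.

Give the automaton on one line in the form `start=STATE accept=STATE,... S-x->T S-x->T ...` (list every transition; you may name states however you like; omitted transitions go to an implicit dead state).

start=q0 accept=q3 q0-a->q1 q0-b->q0 q0-c->q0 q1-a->q1 q1-b->q2 q1-c->q0 q2-a->q1 q2-b->q0 q2-c->q3 q3-a->q1 q3-b->q0 q3-c->q0

Let each state record the length of the longest suffix of the input read so far that is also a prefix of `abc`. q1 means the last symbol is `a`; q2 means the last 2 symbols are `ab`; q3 means the last 3 symbols are `abc`. Accept only at q3, where the string currently ends in `abc`.
4 states suffice.
        a   b   c  
>  q0   q1  q0  q0 
   q1   q1  q2  q0 
   q2   q1  q0  q3 
 * q3   q1  q0  q0 
(> = start, * = accepting)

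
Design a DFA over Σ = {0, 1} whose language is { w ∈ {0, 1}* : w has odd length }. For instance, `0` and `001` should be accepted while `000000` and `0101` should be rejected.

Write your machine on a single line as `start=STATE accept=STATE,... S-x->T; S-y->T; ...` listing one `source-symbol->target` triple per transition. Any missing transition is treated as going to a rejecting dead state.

Count input length modulo 2: every symbol advances one step around the cycle A → B → A. Accept at B.
       0  1 
>  A   B  B 
 * B   A  A 
(> = start, * = accepting)

start=A; accept=B; A-0->B; A-1->B; B-0->A; B-1->A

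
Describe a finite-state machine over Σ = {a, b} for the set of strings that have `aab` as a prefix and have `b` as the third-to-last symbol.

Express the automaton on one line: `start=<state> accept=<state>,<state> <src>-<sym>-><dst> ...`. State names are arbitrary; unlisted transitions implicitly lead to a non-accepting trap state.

Build one automaton per condition and run them in lockstep. One (5 states) tracks whether the input so far still matches the prefix `aab`; the other (15 states) tracks the last 3 symbols read. Each combined state is a pair, one component from each; accept when both components accept.
A 23-state machine:
          a    b  
>  S0     S1   S2 
   S1     S3   S4 
   S2     S5   S6 
   S3     S7   S8 
   S4     S9  S10 
   S5    S11  S12 
   S6    S13  S14 
   S7     S7  S15 
   S8    S16  S17 
   S9    S11  S12 
   S10   S13  S14 
   S11    S7  S15 
   S12    S9  S10 
   S13   S11  S12 
   S14   S13  S14 
   S15    S9  S10 
   S16   S18  S19 
   S17   S20  S21 
 * S18   S22   S8 
 * S19   S16  S17 
 * S20   S18  S19 
 * S21   S20  S21 
   S22   S22   S8 
(> = start, * = accepting)

start=S0 accept=S18,S19,S20,S21 S0-a->S1 S0-b->S2 S1-a->S3 S1-b->S4 S2-a->S5 S2-b->S6 S3-a->S7 S3-b->S8 S4-a->S9 S4-b->S10 S5-a->S11 S5-b->S12 S6-a->S13 S6-b->S14 S7-a->S7 S7-b->S15 S8-a->S16 S8-b->S17 S9-a->S11 S9-b->S12 S10-a->S13 S10-b->S14 S11-a->S7 S11-b->S15 S12-a->S9 S12-b->S10 S13-a->S11 S13-b->S12 S14-a->S13 S14-b->S14 S15-a->S9 S15-b->S10 S16-a->S18 S16-b->S19 S17-a->S20 S17-b->S21 S18-a->S22 S18-b->S8 S19-a->S16 S19-b->S17 S20-a->S18 S20-b->S19 S21-a->S20 S21-b->S21 S22-a->S22 S22-b->S8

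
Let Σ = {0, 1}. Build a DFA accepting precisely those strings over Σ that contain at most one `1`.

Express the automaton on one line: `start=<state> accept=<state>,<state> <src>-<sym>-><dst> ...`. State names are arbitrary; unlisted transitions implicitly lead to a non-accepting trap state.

start=q0 accept=q0,q1 q0-0->q0 q0-1->q1 q1-0->q1 q1-1->q2 q2-0->q2 q2-1->q2

Only the number of `1`s matters, and only up to 2. Make a chain q0 → q1 → q2 advanced by each `1` (with q2 absorbing); every other symbol self-loops. The accepting set is {q0, q1}.
        0   1  
>* q0   q0  q1 
 * q1   q1  q2 
   q2   q2  q2 
(> = start, * = accepting)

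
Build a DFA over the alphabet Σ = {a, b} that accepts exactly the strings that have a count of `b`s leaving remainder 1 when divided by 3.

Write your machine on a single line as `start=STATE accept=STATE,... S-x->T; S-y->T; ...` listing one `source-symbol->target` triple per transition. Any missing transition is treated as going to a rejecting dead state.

start=s0; accept=s1; s0-a->s0; s0-b->s1; s1-a->s1; s1-b->s2; s2-a->s2; s2-b->s0

Keep the running count of `b`s modulo 3: each `b` advances along the cycle s0 → s1 → s2 → s0 while other symbols loop. Accept at s1.
        a   b  
>  s0   s0  s1 
 * s1   s1  s2 
   s2   s2  s0 
(> = start, * = accepting)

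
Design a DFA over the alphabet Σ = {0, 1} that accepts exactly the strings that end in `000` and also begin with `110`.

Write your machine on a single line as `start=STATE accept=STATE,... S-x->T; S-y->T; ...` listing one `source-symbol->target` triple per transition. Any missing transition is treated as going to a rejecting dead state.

Build one automaton per condition and run them in lockstep. The first has 4 states tracking how much of the suffix `000` has currently been matched; the second has 5 states tracking whether the input so far still matches the prefix `110`. A product state is a pair (one from each), accepting exactly when both do. Equivalent product states are then merged.
With 8 states:
        0   1  
>  q0   q1  q2 
   q1   q1  q1 
   q2   q1  q3 
   q3   q4  q1 
   q4   q5  q6 
   q5   q7  q6 
   q6   q4  q6 
 * q7   q7  q6 
(> = start, * = accepting)

start=q0; accept=q7; q0-0->q1; q0-1->q2; q1-0->q1; q1-1->q1; q2-0->q1; q2-1->q3; q3-0->q4; q3-1->q1; q4-0->q5; q4-1->q6; q5-0->q7; q5-1->q6; q6-0->q4; q6-1->q6; q7-0->q7; q7-1->q6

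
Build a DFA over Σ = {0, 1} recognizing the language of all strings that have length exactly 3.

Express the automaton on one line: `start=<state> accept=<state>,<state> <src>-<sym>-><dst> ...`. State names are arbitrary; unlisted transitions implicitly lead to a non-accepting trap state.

We only need to distinguish lengths 0, 1, …, 3, and '>3'. Chain s0 → s1 → s2 → s3 → s4 on every symbol, with s4 looping. Accepting states: {s3}.
        0   1  
>  s0   s1  s1 
   s1   s2  s2 
   s2   s3  s3 
 * s3   s4  s4 
   s4   s4  s4 
(> = start, * = accepting)

start=s0 accept=s3 s0-0->s1 s0-1->s1 s1-0->s2 s1-1->s2 s2-0->s3 s2-1->s3 s3-0->s4 s3-1->s4 s4-0->s4 s4-1->s4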